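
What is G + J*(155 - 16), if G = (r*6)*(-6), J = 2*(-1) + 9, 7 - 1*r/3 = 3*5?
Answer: 1837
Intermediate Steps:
r = -24 (r = 21 - 9*5 = 21 - 3*15 = 21 - 45 = -24)
J = 7 (J = -2 + 9 = 7)
G = 864 (G = -24*6*(-6) = -144*(-6) = 864)
G + J*(155 - 16) = 864 + 7*(155 - 16) = 864 + 7*139 = 864 + 973 = 1837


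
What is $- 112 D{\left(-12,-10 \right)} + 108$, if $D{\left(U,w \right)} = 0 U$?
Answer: $108$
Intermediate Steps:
$D{\left(U,w \right)} = 0$
$- 112 D{\left(-12,-10 \right)} + 108 = \left(-112\right) 0 + 108 = 0 + 108 = 108$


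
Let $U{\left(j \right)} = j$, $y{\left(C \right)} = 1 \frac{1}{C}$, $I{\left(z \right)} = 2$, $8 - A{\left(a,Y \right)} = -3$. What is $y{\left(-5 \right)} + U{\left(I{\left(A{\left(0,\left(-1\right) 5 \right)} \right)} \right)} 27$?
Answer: $\frac{269}{5} \approx 53.8$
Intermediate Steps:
$A{\left(a,Y \right)} = 11$ ($A{\left(a,Y \right)} = 8 - -3 = 8 + 3 = 11$)
$y{\left(C \right)} = \frac{1}{C}$
$y{\left(-5 \right)} + U{\left(I{\left(A{\left(0,\left(-1\right) 5 \right)} \right)} \right)} 27 = \frac{1}{-5} + 2 \cdot 27 = - \frac{1}{5} + 54 = \frac{269}{5}$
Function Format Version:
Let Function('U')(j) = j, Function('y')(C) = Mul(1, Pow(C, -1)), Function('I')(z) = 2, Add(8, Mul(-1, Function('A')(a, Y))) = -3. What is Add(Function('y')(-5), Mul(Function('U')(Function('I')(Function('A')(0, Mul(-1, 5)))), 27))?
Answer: Rational(269, 5) ≈ 53.800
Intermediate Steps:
Function('A')(a, Y) = 11 (Function('A')(a, Y) = Add(8, Mul(-1, -3)) = Add(8, 3) = 11)
Function('y')(C) = Pow(C, -1)
Add(Function('y')(-5), Mul(Function('U')(Function('I')(Function('A')(0, Mul(-1, 5)))), 27)) = Add(Pow(-5, -1), Mul(2, 27)) = Add(Rational(-1, 5), 54) = Rational(269, 5)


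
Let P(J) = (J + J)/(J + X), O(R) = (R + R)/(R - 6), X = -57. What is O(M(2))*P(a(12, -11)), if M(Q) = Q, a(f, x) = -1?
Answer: -1/29 ≈ -0.034483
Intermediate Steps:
O(R) = 2*R/(-6 + R) (O(R) = (2*R)/(-6 + R) = 2*R/(-6 + R))
P(J) = 2*J/(-57 + J) (P(J) = (J + J)/(J - 57) = (2*J)/(-57 + J) = 2*J/(-57 + J))
O(M(2))*P(a(12, -11)) = (2*2/(-6 + 2))*(2*(-1)/(-57 - 1)) = (2*2/(-4))*(2*(-1)/(-58)) = (2*2*(-¼))*(2*(-1)*(-1/58)) = -1*1/29 = -1/29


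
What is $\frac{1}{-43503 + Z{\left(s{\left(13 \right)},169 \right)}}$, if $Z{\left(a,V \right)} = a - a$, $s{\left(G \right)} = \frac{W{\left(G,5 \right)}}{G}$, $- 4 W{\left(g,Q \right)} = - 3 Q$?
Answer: $- \frac{1}{43503} \approx -2.2987 \cdot 10^{-5}$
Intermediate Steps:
$W{\left(g,Q \right)} = \frac{3 Q}{4}$ ($W{\left(g,Q \right)} = - \frac{\left(-3\right) Q}{4} = \frac{3 Q}{4}$)
$s{\left(G \right)} = \frac{15}{4 G}$ ($s{\left(G \right)} = \frac{\frac{3}{4} \cdot 5}{G} = \frac{15}{4 G}$)
$Z{\left(a,V \right)} = 0$
$\frac{1}{-43503 + Z{\left(s{\left(13 \right)},169 \right)}} = \frac{1}{-43503 + 0} = \frac{1}{-43503} = - \frac{1}{43503}$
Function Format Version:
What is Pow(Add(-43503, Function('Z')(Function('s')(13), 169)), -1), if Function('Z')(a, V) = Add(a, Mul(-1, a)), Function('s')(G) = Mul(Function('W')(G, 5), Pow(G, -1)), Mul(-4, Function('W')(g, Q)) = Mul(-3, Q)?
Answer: Rational(-1, 43503) ≈ -2.2987e-5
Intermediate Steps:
Function('W')(g, Q) = Mul(Rational(3, 4), Q) (Function('W')(g, Q) = Mul(Rational(-1, 4), Mul(-3, Q)) = Mul(Rational(3, 4), Q))
Function('s')(G) = Mul(Rational(15, 4), Pow(G, -1)) (Function('s')(G) = Mul(Mul(Rational(3, 4), 5), Pow(G, -1)) = Mul(Rational(15, 4), Pow(G, -1)))
Function('Z')(a, V) = 0
Pow(Add(-43503, Function('Z')(Function('s')(13), 169)), -1) = Pow(Add(-43503, 0), -1) = Pow(-43503, -1) = Rational(-1, 43503)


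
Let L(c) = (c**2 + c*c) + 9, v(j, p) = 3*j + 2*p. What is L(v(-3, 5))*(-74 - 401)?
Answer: -5225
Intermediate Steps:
v(j, p) = 2*p + 3*j
L(c) = 9 + 2*c**2 (L(c) = (c**2 + c**2) + 9 = 2*c**2 + 9 = 9 + 2*c**2)
L(v(-3, 5))*(-74 - 401) = (9 + 2*(2*5 + 3*(-3))**2)*(-74 - 401) = (9 + 2*(10 - 9)**2)*(-475) = (9 + 2*1**2)*(-475) = (9 + 2*1)*(-475) = (9 + 2)*(-475) = 11*(-475) = -5225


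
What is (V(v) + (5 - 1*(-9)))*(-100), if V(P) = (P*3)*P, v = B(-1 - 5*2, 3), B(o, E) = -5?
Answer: -8900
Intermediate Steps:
v = -5
V(P) = 3*P**2 (V(P) = (3*P)*P = 3*P**2)
(V(v) + (5 - 1*(-9)))*(-100) = (3*(-5)**2 + (5 - 1*(-9)))*(-100) = (3*25 + (5 + 9))*(-100) = (75 + 14)*(-100) = 89*(-100) = -8900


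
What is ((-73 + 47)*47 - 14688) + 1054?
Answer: -14856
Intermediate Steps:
((-73 + 47)*47 - 14688) + 1054 = (-26*47 - 14688) + 1054 = (-1222 - 14688) + 1054 = -15910 + 1054 = -14856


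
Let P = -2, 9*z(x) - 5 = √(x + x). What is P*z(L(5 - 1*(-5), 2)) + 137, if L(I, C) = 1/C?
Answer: 407/3 ≈ 135.67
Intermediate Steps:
z(x) = 5/9 + √2*√x/9 (z(x) = 5/9 + √(x + x)/9 = 5/9 + √(2*x)/9 = 5/9 + (√2*√x)/9 = 5/9 + √2*√x/9)
P*z(L(5 - 1*(-5), 2)) + 137 = -2*(5/9 + √2*√(1/2)/9) + 137 = -2*(5/9 + √2*√(½)/9) + 137 = -2*(5/9 + √2*(√2/2)/9) + 137 = -2*(5/9 + ⅑) + 137 = -2*⅔ + 137 = -4/3 + 137 = 407/3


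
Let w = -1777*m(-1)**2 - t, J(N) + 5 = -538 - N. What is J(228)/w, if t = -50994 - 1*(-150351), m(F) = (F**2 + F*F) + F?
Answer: 771/101134 ≈ 0.0076235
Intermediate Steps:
J(N) = -543 - N (J(N) = -5 + (-538 - N) = -543 - N)
m(F) = F + 2*F**2 (m(F) = (F**2 + F**2) + F = 2*F**2 + F = F + 2*F**2)
t = 99357 (t = -50994 + 150351 = 99357)
w = -101134 (w = -1777*(1 + 2*(-1))**2 - 1*99357 = -1777*(1 - 2)**2 - 99357 = -1777*(-1*(-1))**2 - 99357 = -1777*1**2 - 99357 = -1777*1 - 99357 = -1777 - 99357 = -101134)
J(228)/w = (-543 - 1*228)/(-101134) = (-543 - 228)*(-1/101134) = -771*(-1/101134) = 771/101134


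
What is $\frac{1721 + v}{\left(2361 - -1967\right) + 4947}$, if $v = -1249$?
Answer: $\frac{472}{9275} \approx 0.050889$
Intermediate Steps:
$\frac{1721 + v}{\left(2361 - -1967\right) + 4947} = \frac{1721 - 1249}{\left(2361 - -1967\right) + 4947} = \frac{472}{\left(2361 + 1967\right) + 4947} = \frac{472}{4328 + 4947} = \frac{472}{9275}$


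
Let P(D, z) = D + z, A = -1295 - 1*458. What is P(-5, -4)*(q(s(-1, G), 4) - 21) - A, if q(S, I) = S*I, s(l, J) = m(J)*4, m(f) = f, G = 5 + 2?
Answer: 934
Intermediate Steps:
G = 7
A = -1753 (A = -1295 - 458 = -1753)
s(l, J) = 4*J (s(l, J) = J*4 = 4*J)
q(S, I) = I*S
P(-5, -4)*(q(s(-1, G), 4) - 21) - A = (-5 - 4)*(4*(4*7) - 21) - 1*(-1753) = -9*(4*28 - 21) + 1753 = -9*(112 - 21) + 1753 = -9*91 + 1753 = -819 + 1753 = 934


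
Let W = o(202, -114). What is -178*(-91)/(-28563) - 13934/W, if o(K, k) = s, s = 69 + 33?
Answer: -66608173/485571 ≈ -137.17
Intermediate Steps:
s = 102
o(K, k) = 102
W = 102
-178*(-91)/(-28563) - 13934/W = -178*(-91)/(-28563) - 13934/102 = 16198*(-1/28563) - 13934*1/102 = -16198/28563 - 6967/51 = -66608173/485571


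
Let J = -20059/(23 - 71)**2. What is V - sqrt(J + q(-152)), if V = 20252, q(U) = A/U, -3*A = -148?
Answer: 20252 - I*sqrt(7511251)/912 ≈ 20252.0 - 3.0051*I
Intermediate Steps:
A = 148/3 (A = -1/3*(-148) = 148/3 ≈ 49.333)
J = -20059/2304 (J = -20059/((-48)**2) = -20059/2304 ≈ -8.7062)
q(U) = 148/(3*U)
V - sqrt(J + q(-152)) = 20252 - sqrt(-20059/2304 + (148/3)/(-152)) = 20252 - sqrt(-20059/2304 + (148/3)*(-1/152)) = 20252 - sqrt(-20059/2304 - 37/114) = 20252 - sqrt(-395329/43776) = 20252 - I*sqrt(7511251)/912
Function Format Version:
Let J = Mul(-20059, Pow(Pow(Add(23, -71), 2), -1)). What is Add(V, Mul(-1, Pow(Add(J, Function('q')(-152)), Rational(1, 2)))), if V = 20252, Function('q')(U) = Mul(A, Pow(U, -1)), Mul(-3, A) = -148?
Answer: Add(20252, Mul(Rational(-1, 912), I, Pow(7511251, Rational(1, 2)))) ≈ Add(20252., Mul(-3.0051, I))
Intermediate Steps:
A = Rational(148, 3) (A = Mul(Rational(-1, 3), -148) = Rational(148, 3) ≈ 49.333)
J = Rational(-20059, 2304) (J = Mul(-20059, Pow(Pow(-48, 2), -1)) = Mul(-20059, Pow(2304, -1)) = Mul(-20059, Rational(1, 2304)) = Rational(-20059, 2304) ≈ -8.7062)
Function('q')(U) = Mul(Rational(148, 3), Pow(U, -1))
Add(V, Mul(-1, Pow(Add(J, Function('q')(-152)), Rational(1, 2)))) = Add(20252, Mul(-1, Pow(Add(Rational(-20059, 2304), Mul(Rational(148, 3), Pow(-152, -1))), Rational(1, 2)))) = Add(20252, Mul(-1, Pow(Add(Rational(-20059, 2304), Mul(Rational(148, 3), Rational(-1, 152))), Rational(1, 2)))) = Add(20252, Mul(-1, Pow(Add(Rational(-20059, 2304), Rational(-37, 114)), Rational(1, 2)))) = Add(20252, Mul(-1, Pow(Rational(-395329, 43776), Rational(1, 2)))) = Add(20252, Mul(-1, Mul(Rational(1, 912), I, Pow(7511251, Rational(1, 2))))) = Add(20252, Mul(Rational(-1, 912), I, Pow(7511251, Rational(1, 2))))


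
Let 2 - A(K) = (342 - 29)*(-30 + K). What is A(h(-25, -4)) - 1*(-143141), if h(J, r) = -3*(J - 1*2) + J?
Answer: 135005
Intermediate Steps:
h(J, r) = 6 - 2*J (h(J, r) = -3*(J - 2) + J = -3*(-2 + J) + J = (6 - 3*J) + J = 6 - 2*J)
A(K) = 9392 - 313*K (A(K) = 2 - (342 - 29)*(-30 + K) = 2 - 313*(-30 + K) = 2 - (-9390 + 313*K) = 2 + (9390 - 313*K) = 9392 - 313*K)
A(h(-25, -4)) - 1*(-143141) = (9392 - 313*(6 - 2*(-25))) - 1*(-143141) = (9392 - 313*(6 + 50)) + 143141 = (9392 - 313*56) + 143141 = (9392 - 17528) + 143141 = -8136 + 143141 = 135005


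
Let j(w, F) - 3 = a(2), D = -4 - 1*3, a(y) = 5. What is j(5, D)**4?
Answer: 4096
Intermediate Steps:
D = -7 (D = -4 - 3 = -7)
j(w, F) = 8 (j(w, F) = 3 + 5 = 8)
j(5, D)**4 = 8**4 = 4096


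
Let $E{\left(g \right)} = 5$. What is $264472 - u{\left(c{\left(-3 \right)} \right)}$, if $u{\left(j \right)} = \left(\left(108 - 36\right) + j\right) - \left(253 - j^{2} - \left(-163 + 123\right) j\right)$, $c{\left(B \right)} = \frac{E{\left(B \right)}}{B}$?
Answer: $\frac{2381267}{9} \approx 2.6459 \cdot 10^{5}$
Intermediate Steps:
$c{\left(B \right)} = \frac{5}{B}$
$u{\left(j \right)} = -181 + j^{2} - 39 j$ ($u{\left(j \right)} = \left(72 + j\right) - \left(253 - j^{2} + 40 j\right) = -181 + j^{2} - 39 j$)
$264472 - u{\left(c{\left(-3 \right)} \right)} = 264472 - \left(-181 + \left(\frac{5}{-3}\right)^{2} - 39 \frac{5}{-3}\right) = 264472 - \left(-181 + \left(5 \left(- \frac{1}{3}\right)\right)^{2} - 39 \cdot 5 \left(- \frac{1}{3}\right)\right) = 264472 - \left(-181 + \left(- \frac{5}{3}\right)^{2} - -65\right) = 264472 - \left(-181 + \frac{25}{9} + 65\right) = 264472 - - \frac{1019}{9} = 264472 + \frac{1019}{9} = \frac{2381267}{9}$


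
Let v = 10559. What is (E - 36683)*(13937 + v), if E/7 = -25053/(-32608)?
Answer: -1831051340183/2038 ≈ -8.9845e+8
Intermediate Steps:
E = 175371/32608 (E = 7*(-25053/(-32608)) = 7*(-25053*(-1/32608)) = 7*(25053/32608) = 175371/32608 ≈ 5.3782)
(E - 36683)*(13937 + v) = (175371/32608 - 36683)*(13937 + 10559) = -1195983893/32608*24496 = -1831051340183/2038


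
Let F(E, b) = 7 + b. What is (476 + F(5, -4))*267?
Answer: 127893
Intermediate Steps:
(476 + F(5, -4))*267 = (476 + (7 - 4))*267 = (476 + 3)*267 = 479*267 = 127893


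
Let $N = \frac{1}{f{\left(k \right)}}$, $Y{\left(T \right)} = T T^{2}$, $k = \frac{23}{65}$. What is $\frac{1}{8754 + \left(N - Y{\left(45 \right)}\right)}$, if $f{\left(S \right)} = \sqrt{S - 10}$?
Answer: $- \frac{51646617}{4254183488972} + \frac{i \sqrt{40755}}{4254183488972} \approx -1.214 \cdot 10^{-5} + 4.7454 \cdot 10^{-11} i$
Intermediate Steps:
$k = \frac{23}{65}$ ($k = 23 \cdot \frac{1}{65} = \frac{23}{65} \approx 0.35385$)
$Y{\left(T \right)} = T^{3}$
$f{\left(S \right)} = \sqrt{-10 + S}$
$N = - \frac{i \sqrt{40755}}{627}$ ($N = \frac{1}{\sqrt{-10 + \frac{23}{65}}} = \frac{1}{\sqrt{- \frac{627}{65}}} = \frac{1}{\frac{1}{65} i \sqrt{40755}} = - \frac{i \sqrt{40755}}{627} \approx - 0.32198 i$)
$\frac{1}{8754 + \left(N - Y{\left(45 \right)}\right)} = \frac{1}{8754 - \left(91125 + \frac{i \sqrt{40755}}{627}\right)} = \frac{1}{-82371 - \frac{i \sqrt{40755}}{627}}$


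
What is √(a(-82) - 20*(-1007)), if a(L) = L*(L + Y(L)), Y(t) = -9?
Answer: √27602 ≈ 166.14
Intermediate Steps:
a(L) = L*(-9 + L) (a(L) = L*(L - 9) = L*(-9 + L))
√(a(-82) - 20*(-1007)) = √(-82*(-9 - 82) - 20*(-1007)) = √(-82*(-91) + 20140) = √(7462 + 20140) = √27602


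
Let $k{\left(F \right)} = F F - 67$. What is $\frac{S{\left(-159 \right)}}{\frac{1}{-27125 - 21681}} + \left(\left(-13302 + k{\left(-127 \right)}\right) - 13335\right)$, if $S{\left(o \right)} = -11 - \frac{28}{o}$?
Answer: $\frac{82313701}{159} \approx 5.177 \cdot 10^{5}$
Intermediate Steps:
$k{\left(F \right)} = -67 + F^{2}$ ($k{\left(F \right)} = F^{2} - 67 = -67 + F^{2}$)
$\frac{S{\left(-159 \right)}}{\frac{1}{-27125 - 21681}} + \left(\left(-13302 + k{\left(-127 \right)}\right) - 13335\right) = \frac{-11 - \frac{28}{-159}}{\frac{1}{-27125 - 21681}} - 10575 = \frac{-11 - - \frac{28}{159}}{\frac{1}{-48806}} + \left(\left(-13302 + \left(-67 + 16129\right)\right) - 13335\right) = \frac{-11 + \frac{28}{159}}{- \frac{1}{48806}} + \left(\left(-13302 + 16062\right) - 13335\right) = \left(- \frac{1721}{159}\right) \left(-48806\right) + \left(2760 - 13335\right) = \frac{83995126}{159} - 10575 = \frac{82313701}{159}$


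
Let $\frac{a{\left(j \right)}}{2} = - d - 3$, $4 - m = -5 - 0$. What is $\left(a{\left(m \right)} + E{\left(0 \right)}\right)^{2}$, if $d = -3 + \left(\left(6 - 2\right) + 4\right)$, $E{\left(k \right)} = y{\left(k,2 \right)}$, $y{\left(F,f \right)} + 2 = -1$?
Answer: $361$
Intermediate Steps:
$y{\left(F,f \right)} = -3$ ($y{\left(F,f \right)} = -2 - 1 = -3$)
$E{\left(k \right)} = -3$
$d = 5$ ($d = -3 + \left(4 + 4\right) = -3 + 8 = 5$)
$m = 9$ ($m = 4 - \left(-5 - 0\right) = 4 - \left(-5 + 0\right) = 4 - -5 = 4 + 5 = 9$)
$a{\left(j \right)} = -16$ ($a{\left(j \right)} = 2 \left(\left(-1\right) 5 - 3\right) = 2 \left(-5 - 3\right) = 2 \left(-8\right) = -16$)
$\left(a{\left(m \right)} + E{\left(0 \right)}\right)^{2} = \left(-16 - 3\right)^{2} = \left(-19\right)^{2} = 361$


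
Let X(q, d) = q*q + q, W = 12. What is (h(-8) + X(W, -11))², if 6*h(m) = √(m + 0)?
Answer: (468 + I*√2)²/9 ≈ 24336.0 + 147.08*I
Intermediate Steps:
h(m) = √m/6 (h(m) = √(m + 0)/6 = √m/6)
X(q, d) = q + q² (X(q, d) = q² + q = q + q²)
(h(-8) + X(W, -11))² = (√(-8)/6 + 12*(1 + 12))² = ((2*I*√2)/6 + 12*13)² = (I*√2/3 + 156)² = (156 + I*√2/3)²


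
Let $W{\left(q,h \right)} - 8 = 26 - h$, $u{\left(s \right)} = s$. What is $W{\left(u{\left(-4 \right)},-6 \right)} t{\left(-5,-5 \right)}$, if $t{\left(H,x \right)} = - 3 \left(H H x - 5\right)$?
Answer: $15600$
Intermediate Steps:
$W{\left(q,h \right)} = 34 - h$ ($W{\left(q,h \right)} = 8 - \left(-26 + h\right) = 34 - h$)
$t{\left(H,x \right)} = 15 - 3 x H^{2}$ ($t{\left(H,x \right)} = - 3 \left(H^{2} x - 5\right) = - 3 \left(x H^{2} - 5\right) = - 3 \left(-5 + x H^{2}\right) = 15 - 3 x H^{2}$)
$W{\left(u{\left(-4 \right)},-6 \right)} t{\left(-5,-5 \right)} = \left(34 - -6\right) \left(15 - - 15 \left(-5\right)^{2}\right) = \left(34 + 6\right) \left(15 - \left(-15\right) 25\right) = 40 \left(15 + 375\right) = 40 \cdot 390 = 15600$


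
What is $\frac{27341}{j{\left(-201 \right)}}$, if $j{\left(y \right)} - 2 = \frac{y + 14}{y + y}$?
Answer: $\frac{10991082}{991} \approx 11091.0$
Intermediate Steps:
$j{\left(y \right)} = 2 + \frac{14 + y}{2 y}$ ($j{\left(y \right)} = 2 + \frac{y + 14}{y + y} = 2 + \frac{14 + y}{2 y}$)
$\frac{27341}{j{\left(-201 \right)}} = \frac{27341}{\frac{5}{2} + \frac{7}{-201}} = \frac{27341}{\frac{5}{2} + 7 \left(- \frac{1}{201}\right)} = \frac{27341}{\frac{5}{2} - \frac{7}{201}} = \frac{27341}{\frac{991}{402}} = 27341 \cdot \frac{402}{991} = \frac{10991082}{991}$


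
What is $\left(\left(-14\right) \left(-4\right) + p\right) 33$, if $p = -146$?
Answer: $-2970$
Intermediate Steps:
$\left(\left(-14\right) \left(-4\right) + p\right) 33 = \left(\left(-14\right) \left(-4\right) - 146\right) 33 = \left(56 - 146\right) 33 = \left(-90\right) 33 = -2970$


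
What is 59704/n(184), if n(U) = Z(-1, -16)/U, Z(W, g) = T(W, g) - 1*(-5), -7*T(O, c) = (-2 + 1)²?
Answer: 2261728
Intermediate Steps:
T(O, c) = -⅐ (T(O, c) = -(-2 + 1)²/7 = -⅐*(-1)² = -⅐*1 = -⅐)
Z(W, g) = 34/7 (Z(W, g) = -⅐ - 1*(-5) = -⅐ + 5 = 34/7)
n(U) = 34/(7*U)
59704/n(184) = 59704/(((34/7)/184)) = 59704/(((34/7)*(1/184))) = 59704/(17/644) = 59704*(644/17) = 2261728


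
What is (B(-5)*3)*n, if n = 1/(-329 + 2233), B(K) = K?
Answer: -15/1904 ≈ -0.0078782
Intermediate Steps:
n = 1/1904 ≈ 0.00052521
(B(-5)*3)*n = -5*3*(1/1904) = -15*1/1904 = -15/1904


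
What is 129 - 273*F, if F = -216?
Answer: 59097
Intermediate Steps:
129 - 273*F = 129 - 273*(-216) = 129 + 58968 = 59097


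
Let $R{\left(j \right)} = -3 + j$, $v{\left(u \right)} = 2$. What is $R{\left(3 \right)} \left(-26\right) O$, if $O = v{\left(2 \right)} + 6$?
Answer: $0$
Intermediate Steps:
$O = 8$ ($O = 2 + 6 = 8$)
$R{\left(3 \right)} \left(-26\right) O = \left(-3 + 3\right) \left(-26\right) 8 = 0 \left(-26\right) 8 = 0 \cdot 8 = 0$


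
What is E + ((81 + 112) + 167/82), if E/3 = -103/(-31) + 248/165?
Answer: 29292071/139810 ≈ 209.51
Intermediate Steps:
E = 24683/1705 (E = 3*(-103/(-31) + 248/165) = 3*(-103*(-1/31) + 248*(1/165)) = 3*(103/31 + 248/165) = 3*(24683/5115) = 24683/1705 ≈ 14.477)
E + ((81 + 112) + 167/82) = 24683/1705 + ((81 + 112) + 167/82) = 24683/1705 + (193 + 167*(1/82)) = 24683/1705 + (193 + 167/82) = 24683/1705 + 15993/82 = 29292071/139810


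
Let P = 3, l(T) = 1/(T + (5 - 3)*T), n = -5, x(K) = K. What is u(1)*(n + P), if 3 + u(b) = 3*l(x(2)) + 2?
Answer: 1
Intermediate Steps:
l(T) = 1/(3*T) (l(T) = 1/(T + 2*T) = 1/(3*T))
u(b) = -½ (u(b) = -3 + (3*((⅓)/2) + 2) = -3 + (3*((⅓)*(½)) + 2) = -3 + (3*(⅙) + 2) = -3 + (½ + 2) = -3 + 5/2 = -½)
u(1)*(n + P) = -(-5 + 3)/2 = -½*(-2) = 1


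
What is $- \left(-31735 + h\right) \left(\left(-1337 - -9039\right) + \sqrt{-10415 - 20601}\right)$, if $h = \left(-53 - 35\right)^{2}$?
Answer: $184778682 + 47982 i \sqrt{7754} \approx 1.8478 \cdot 10^{8} + 4.2251 \cdot 10^{6} i$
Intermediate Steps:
$h = 7744$ ($h = \left(-88\right)^{2} = 7744$)
$- \left(-31735 + h\right) \left(\left(-1337 - -9039\right) + \sqrt{-10415 - 20601}\right) = - \left(-31735 + 7744\right) \left(\left(-1337 - -9039\right) + \sqrt{-10415 - 20601}\right) = - \left(-23991\right) \left(\left(-1337 + 9039\right) + \sqrt{-31016}\right) = - \left(-23991\right) \left(7702 + 2 i \sqrt{7754}\right) = - (-184778682 - 47982 i \sqrt{7754}) = 184778682 + 47982 i \sqrt{7754}$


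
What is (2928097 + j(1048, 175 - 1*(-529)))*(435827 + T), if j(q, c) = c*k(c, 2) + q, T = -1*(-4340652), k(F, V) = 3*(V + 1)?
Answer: 14021263351399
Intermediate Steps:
k(F, V) = 3 + 3*V (k(F, V) = 3*(1 + V) = 3 + 3*V)
T = 4340652
j(q, c) = q + 9*c (j(q, c) = c*(3 + 3*2) + q = c*(3 + 6) + q = c*9 + q = 9*c + q = q + 9*c)
(2928097 + j(1048, 175 - 1*(-529)))*(435827 + T) = (2928097 + (1048 + 9*(175 - 1*(-529))))*(435827 + 4340652) = (2928097 + (1048 + 9*(175 + 529)))*4776479 = (2928097 + (1048 + 9*704))*4776479 = (2928097 + (1048 + 6336))*4776479 = (2928097 + 7384)*4776479 = 2935481*4776479 = 14021263351399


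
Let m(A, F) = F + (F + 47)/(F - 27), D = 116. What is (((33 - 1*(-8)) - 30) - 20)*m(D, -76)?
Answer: 70191/103 ≈ 681.47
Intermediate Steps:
m(A, F) = F + (47 + F)/(-27 + F)
(((33 - 1*(-8)) - 30) - 20)*m(D, -76) = (((33 - 1*(-8)) - 30) - 20)*((47 + (-76)² - 26*(-76))/(-27 - 76)) = (((33 + 8) - 30) - 20)*((47 + 5776 + 1976)/(-103)) = ((41 - 30) - 20)*(-1/103*7799) = (11 - 20)*(-7799/103) = -9*(-7799/103) = 70191/103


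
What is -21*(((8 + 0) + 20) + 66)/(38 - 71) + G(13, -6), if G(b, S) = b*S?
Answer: -200/11 ≈ -18.182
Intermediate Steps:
G(b, S) = S*b
-21*(((8 + 0) + 20) + 66)/(38 - 71) + G(13, -6) = -21*(((8 + 0) + 20) + 66)/(38 - 71) - 6*13 = -21*((8 + 20) + 66)/(-33) - 78 = -21*(28 + 66)*(-1)/33 - 78 = -1974*(-1)/33 - 78 = -21*(-94/33) - 78 = 658/11 - 78 = -200/11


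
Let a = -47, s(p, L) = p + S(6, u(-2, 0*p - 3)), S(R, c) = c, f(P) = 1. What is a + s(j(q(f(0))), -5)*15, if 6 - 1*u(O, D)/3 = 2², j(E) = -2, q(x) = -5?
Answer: 13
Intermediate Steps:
u(O, D) = 6 (u(O, D) = 18 - 3*2² = 18 - 3*4 = 18 - 12 = 6)
s(p, L) = 6 + p (s(p, L) = p + 6 = 6 + p)
a + s(j(q(f(0))), -5)*15 = -47 + (6 - 2)*15 = -47 + 4*15 = -47 + 60 = 13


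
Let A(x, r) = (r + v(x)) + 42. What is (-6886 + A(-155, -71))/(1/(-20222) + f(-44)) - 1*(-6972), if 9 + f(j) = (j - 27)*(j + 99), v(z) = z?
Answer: 78852737584/11306987 ≈ 6973.8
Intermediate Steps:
A(x, r) = 42 + r + x (A(x, r) = (r + x) + 42 = 42 + r + x)
f(j) = -9 + (-27 + j)*(99 + j) (f(j) = -9 + (j - 27)*(j + 99) = -9 + (-27 + j)*(99 + j))
(-6886 + A(-155, -71))/(1/(-20222) + f(-44)) - 1*(-6972) = (-6886 + (42 - 71 - 155))/(1/(-20222) + (-2682 + (-44)² + 72*(-44))) - 1*(-6972) = (-6886 - 184)/(-1/20222 + (-2682 + 1936 - 3168)) + 6972 = -7070/(-1/20222 - 3914) + 6972 = -7070/(-79148909/20222) + 6972 = -7070*(-20222/79148909) + 6972 = 20424220/11306987 + 6972 = 78852737584/11306987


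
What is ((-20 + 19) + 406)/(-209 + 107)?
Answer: -135/34 ≈ -3.9706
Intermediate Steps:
((-20 + 19) + 406)/(-209 + 107) = (-1 + 406)/(-102) = 405*(-1/102) = -135/34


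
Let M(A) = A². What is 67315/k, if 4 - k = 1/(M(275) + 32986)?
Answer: 7311149465/434443 ≈ 16829.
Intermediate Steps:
k = 434443/108611 (k = 4 - 1/(275² + 32986) = 4 - 1/(75625 + 32986) = 4 - 1/108611 = 434443/108611 ≈ 4.0000)
67315/k = 67315/(434443/108611) = 67315*(108611/434443) = 7311149465/434443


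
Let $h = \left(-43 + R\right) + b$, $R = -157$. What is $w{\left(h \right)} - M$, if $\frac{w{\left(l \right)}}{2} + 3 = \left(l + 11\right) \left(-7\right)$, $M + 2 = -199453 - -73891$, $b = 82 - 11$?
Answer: $127210$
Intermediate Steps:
$b = 71$ ($b = 82 - 11 = 71$)
$M = -125564$ ($M = -2 - 125562 = -125564$)
$h = -129$ ($h = \left(-43 - 157\right) + 71 = -200 + 71 = -129$)
$w{\left(l \right)} = -160 - 14 l$ ($w{\left(l \right)} = -6 + 2 \left(l + 11\right) \left(-7\right) = -6 + 2 \left(11 + l\right) \left(-7\right) = -6 + 2 \left(-77 - 7 l\right) = -6 - \left(154 + 14 l\right) = -160 - 14 l$)
$w{\left(h \right)} - M = \left(-160 - -1806\right) - -125564 = \left(-160 + 1806\right) + 125564 = 1646 + 125564 = 127210$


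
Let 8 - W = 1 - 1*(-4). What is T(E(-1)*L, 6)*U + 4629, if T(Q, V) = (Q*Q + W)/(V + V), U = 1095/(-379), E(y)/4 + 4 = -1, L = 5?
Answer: 3366469/1516 ≈ 2220.6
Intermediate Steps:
E(y) = -20 (E(y) = -16 + 4*(-1) = -16 - 4 = -20)
W = 3 (W = 8 - (1 - 1*(-4)) = 8 - (1 + 4) = 8 - 1*5 = 8 - 5 = 3)
U = -1095/379 (U = 1095*(-1/379) = -1095/379 ≈ -2.8892)
T(Q, V) = (3 + Q²)/(2*V) (T(Q, V) = (Q*Q + 3)/(V + V) = (Q² + 3)/((2*V)) = (3 + Q²)*(1/(2*V)) = (3 + Q²)/(2*V))
T(E(-1)*L, 6)*U + 4629 = ((½)*(3 + (-20*5)²)/6)*(-1095/379) + 4629 = ((½)*(⅙)*(3 + (-100)²))*(-1095/379) + 4629 = ((½)*(⅙)*(3 + 10000))*(-1095/379) + 4629 = ((½)*(⅙)*10003)*(-1095/379) + 4629 = (10003/12)*(-1095/379) + 4629 = -3651095/1516 + 4629 = 3366469/1516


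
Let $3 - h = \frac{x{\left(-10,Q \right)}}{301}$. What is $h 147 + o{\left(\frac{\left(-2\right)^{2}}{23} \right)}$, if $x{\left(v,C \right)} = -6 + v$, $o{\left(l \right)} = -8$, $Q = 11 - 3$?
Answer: $\frac{18955}{43} \approx 440.81$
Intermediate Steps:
$Q = 8$
$h = \frac{919}{301}$ ($h = 3 - \frac{-6 - 10}{301} = 3 - \left(-16\right) \frac{1}{301} = 3 - - \frac{16}{301} = 3 + \frac{16}{301} = \frac{919}{301} \approx 3.0532$)
$h 147 + o{\left(\frac{\left(-2\right)^{2}}{23} \right)} = \frac{919}{301} \cdot 147 - 8 = \frac{19299}{43} - 8 = \frac{18955}{43}$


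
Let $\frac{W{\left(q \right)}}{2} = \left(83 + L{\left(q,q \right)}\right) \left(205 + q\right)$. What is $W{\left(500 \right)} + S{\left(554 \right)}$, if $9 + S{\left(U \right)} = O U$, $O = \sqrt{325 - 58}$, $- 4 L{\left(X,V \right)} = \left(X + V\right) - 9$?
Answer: $- \frac{464613}{2} + 554 \sqrt{267} \approx -2.2325 \cdot 10^{5}$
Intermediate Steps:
$L{\left(X,V \right)} = \frac{9}{4} - \frac{V}{4} - \frac{X}{4}$ ($L{\left(X,V \right)} = - \frac{\left(X + V\right) - 9}{4} = - \frac{\left(V + X\right) - 9}{4} = - \frac{-9 + V + X}{4} = \frac{9}{4} - \frac{V}{4} - \frac{X}{4}$)
$W{\left(q \right)} = 2 \left(205 + q\right) \left(\frac{341}{4} - \frac{q}{2}\right)$ ($W{\left(q \right)} = 2 \left(83 - \left(- \frac{9}{4} + \frac{q}{2}\right)\right) \left(205 + q\right) = 2 \left(\frac{341}{4} - \frac{q}{2}\right) \left(205 + q\right) = 2 \left(205 + q\right) \left(\frac{341}{4} - \frac{q}{2}\right)$)
$O = \sqrt{267} \approx 16.34$
$S{\left(U \right)} = -9 + U \sqrt{267}$ ($S{\left(U \right)} = -9 + \sqrt{267} U = -9 + U \sqrt{267}$)
$W{\left(500 \right)} + S{\left(554 \right)} = \left(\frac{69905}{2} - 500^{2} - 17250\right) - \left(9 - 554 \sqrt{267}\right) = \left(\frac{69905}{2} - 250000 - 17250\right) - \left(9 - 554 \sqrt{267}\right) = - \frac{464595}{2} - \left(9 - 554 \sqrt{267}\right) = - \frac{464613}{2} + 554 \sqrt{267}$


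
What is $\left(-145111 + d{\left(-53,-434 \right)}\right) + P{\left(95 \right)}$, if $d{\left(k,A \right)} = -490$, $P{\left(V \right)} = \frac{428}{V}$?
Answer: $- \frac{13831667}{95} \approx -1.456 \cdot 10^{5}$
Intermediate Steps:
$\left(-145111 + d{\left(-53,-434 \right)}\right) + P{\left(95 \right)} = \left(-145111 - 490\right) + \frac{428}{95} = -145601 + 428 \cdot \frac{1}{95} = -145601 + \frac{428}{95} = - \frac{13831667}{95}$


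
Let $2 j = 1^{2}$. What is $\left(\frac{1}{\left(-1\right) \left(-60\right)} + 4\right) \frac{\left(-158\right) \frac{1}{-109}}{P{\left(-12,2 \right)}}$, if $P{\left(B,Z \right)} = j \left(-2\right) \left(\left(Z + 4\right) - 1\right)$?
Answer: $- \frac{19039}{16350} \approx -1.1645$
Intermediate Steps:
$j = \frac{1}{2}$ ($j = \frac{1^{2}}{2} = \frac{1}{2} \cdot 1 = \frac{1}{2} \approx 0.5$)
$P{\left(B,Z \right)} = -3 - Z$ ($P{\left(B,Z \right)} = \frac{1}{2} \left(-2\right) \left(\left(Z + 4\right) - 1\right) = - (\left(4 + Z\right) - 1) = - (3 + Z) = -3 - Z$)
$\left(\frac{1}{\left(-1\right) \left(-60\right)} + 4\right) \frac{\left(-158\right) \frac{1}{-109}}{P{\left(-12,2 \right)}} = \left(\frac{1}{\left(-1\right) \left(-60\right)} + 4\right) \frac{\left(-158\right) \frac{1}{-109}}{-3 - 2} = \left(\frac{1}{60} + 4\right) \frac{\left(-158\right) \left(- \frac{1}{109}\right)}{-3 - 2} = \left(\frac{1}{60} + 4\right) \frac{158}{109 \left(-5\right)} = \frac{241 \cdot \frac{158}{109} \left(- \frac{1}{5}\right)}{60} = \frac{241}{60} \left(- \frac{158}{545}\right) = - \frac{19039}{16350}$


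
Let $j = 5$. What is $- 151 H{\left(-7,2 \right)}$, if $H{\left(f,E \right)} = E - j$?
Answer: $453$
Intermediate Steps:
$H{\left(f,E \right)} = -5 + E$ ($H{\left(f,E \right)} = E - 5 = -5 + E$)
$- 151 H{\left(-7,2 \right)} = - 151 \left(-5 + 2\right) = \left(-151\right) \left(-3\right) = 453$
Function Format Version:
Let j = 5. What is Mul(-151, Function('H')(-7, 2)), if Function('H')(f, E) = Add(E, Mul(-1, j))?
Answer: 453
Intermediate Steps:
Function('H')(f, E) = Add(-5, E) (Function('H')(f, E) = Add(E, Mul(-1, 5)) = Add(E, -5) = Add(-5, E))
Mul(-151, Function('H')(-7, 2)) = Mul(-151, Add(-5, 2)) = Mul(-151, -3) = 453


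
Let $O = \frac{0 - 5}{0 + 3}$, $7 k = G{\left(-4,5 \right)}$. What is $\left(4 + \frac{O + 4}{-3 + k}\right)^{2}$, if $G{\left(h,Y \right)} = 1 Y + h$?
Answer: $\frac{36481}{3600} \approx 10.134$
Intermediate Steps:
$G{\left(h,Y \right)} = Y + h$
$k = \frac{1}{7}$ ($k = \frac{5 - 4}{7} = \frac{1}{7} \cdot 1 = \frac{1}{7} \approx 0.14286$)
$O = - \frac{5}{3} \approx -1.6667$
$\left(4 + \frac{O + 4}{-3 + k}\right)^{2} = \left(4 + \frac{- \frac{5}{3} + 4}{-3 + \frac{1}{7}}\right)^{2} = \left(4 + \frac{7}{3 \left(- \frac{20}{7}\right)}\right)^{2} = \left(4 + \frac{7}{3} \left(- \frac{7}{20}\right)\right)^{2} = \left(4 - \frac{49}{60}\right)^{2} = \left(\frac{191}{60}\right)^{2} = \frac{36481}{3600}$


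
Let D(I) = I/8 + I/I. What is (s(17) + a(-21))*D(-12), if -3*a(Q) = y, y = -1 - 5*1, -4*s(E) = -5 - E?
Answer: -15/4 ≈ -3.7500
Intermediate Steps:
s(E) = 5/4 + E/4 (s(E) = -(-5 - E)/4 = 5/4 + E/4)
D(I) = 1 + I/8 (D(I) = I*(⅛) + 1 = I/8 + 1 = 1 + I/8)
y = -6 (y = -1 - 5 = -6)
a(Q) = 2 (a(Q) = -⅓*(-6) = 2)
(s(17) + a(-21))*D(-12) = ((5/4 + (¼)*17) + 2)*(1 + (⅛)*(-12)) = ((5/4 + 17/4) + 2)*(1 - 3/2) = (11/2 + 2)*(-½) = (15/2)*(-½) = -15/4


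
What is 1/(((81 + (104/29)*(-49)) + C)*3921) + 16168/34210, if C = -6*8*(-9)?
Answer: 310032413329/655999003605 ≈ 0.47261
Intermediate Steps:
C = 432 (C = -48*(-9) = 432)
1/(((81 + (104/29)*(-49)) + C)*3921) + 16168/34210 = 1/(((81 + (104/29)*(-49)) + 432)*3921) + 16168/34210 = (1/3921)/((81 + (104*(1/29))*(-49)) + 432) + 16168*(1/34210) = (1/3921)/((81 + (104/29)*(-49)) + 432) + 8084/17105 = (1/3921)/((81 - 5096/29) + 432) + 8084/17105 = (1/3921)/(-2747/29 + 432) + 8084/17105 = (1/3921)/(9781/29) + 8084/17105 = (29/9781)*(1/3921) + 8084/17105 = 29/38351301 + 8084/17105 = 310032413329/655999003605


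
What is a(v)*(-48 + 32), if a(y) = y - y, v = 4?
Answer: 0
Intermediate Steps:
a(y) = 0
a(v)*(-48 + 32) = 0*(-48 + 32) = 0*(-16) = 0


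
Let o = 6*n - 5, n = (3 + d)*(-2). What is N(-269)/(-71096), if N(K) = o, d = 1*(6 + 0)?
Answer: 113/71096 ≈ 0.0015894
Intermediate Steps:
d = 6 (d = 1*6 = 6)
n = -18 (n = (3 + 6)*(-2) = 9*(-2) = -18)
o = -113 (o = 6*(-18) - 5 = -108 - 5 = -113)
N(K) = -113
N(-269)/(-71096) = -113/(-71096) = -113*(-1/71096) = 113/71096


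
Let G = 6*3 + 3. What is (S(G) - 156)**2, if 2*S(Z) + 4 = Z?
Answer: 87025/4 ≈ 21756.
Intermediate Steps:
G = 21 (G = 18 + 3 = 21)
S(Z) = -2 + Z/2
(S(G) - 156)**2 = ((-2 + (1/2)*21) - 156)**2 = ((-2 + 21/2) - 156)**2 = (17/2 - 156)**2 = (-295/2)**2 = 87025/4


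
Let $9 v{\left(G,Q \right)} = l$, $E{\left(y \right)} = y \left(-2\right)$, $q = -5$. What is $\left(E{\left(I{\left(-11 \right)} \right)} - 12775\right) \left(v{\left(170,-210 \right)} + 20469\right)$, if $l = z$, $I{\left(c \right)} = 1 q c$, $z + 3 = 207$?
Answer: $-264035125$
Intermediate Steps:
$z = 204$ ($z = -3 + 207 = 204$)
$I{\left(c \right)} = - 5 c$ ($I{\left(c \right)} = 1 \left(-5\right) c = - 5 c$)
$l = 204$
$E{\left(y \right)} = - 2 y$
$v{\left(G,Q \right)} = \frac{68}{3}$ ($v{\left(G,Q \right)} = \frac{1}{9} \cdot 204 = \frac{68}{3}$)
$\left(E{\left(I{\left(-11 \right)} \right)} - 12775\right) \left(v{\left(170,-210 \right)} + 20469\right) = \left(- 2 \left(\left(-5\right) \left(-11\right)\right) - 12775\right) \left(\frac{68}{3} + 20469\right) = \left(\left(-2\right) 55 - 12775\right) \frac{61475}{3} = \left(-110 - 12775\right) \frac{61475}{3} = \left(-12885\right) \frac{61475}{3} = -264035125$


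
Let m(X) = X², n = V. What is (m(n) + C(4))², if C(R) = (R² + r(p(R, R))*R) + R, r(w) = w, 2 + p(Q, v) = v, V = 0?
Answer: 784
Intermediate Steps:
p(Q, v) = -2 + v
n = 0
C(R) = R + R² + R*(-2 + R) (C(R) = (R² + (-2 + R)*R) + R = (R² + R*(-2 + R)) + R = R + R² + R*(-2 + R))
(m(n) + C(4))² = (0² + 4*(-1 + 2*4))² = (0 + 4*(-1 + 8))² = (0 + 4*7)² = (0 + 28)² = 28² = 784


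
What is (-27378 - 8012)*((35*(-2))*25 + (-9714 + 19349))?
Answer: -279050150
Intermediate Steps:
(-27378 - 8012)*((35*(-2))*25 + (-9714 + 19349)) = -35390*(-70*25 + 9635) = -35390*(-1750 + 9635) = -35390*7885 = -279050150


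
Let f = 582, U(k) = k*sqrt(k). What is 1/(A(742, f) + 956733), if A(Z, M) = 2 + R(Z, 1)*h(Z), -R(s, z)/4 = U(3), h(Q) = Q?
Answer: 956735/915104016577 + 8904*sqrt(3)/915104016577 ≈ 1.0623e-6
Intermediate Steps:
U(k) = k**(3/2)
R(s, z) = -12*sqrt(3)
A(Z, M) = 2 - 12*Z*sqrt(3) (A(Z, M) = 2 + (-12*sqrt(3))*Z = 2 - 12*Z*sqrt(3))
1/(A(742, f) + 956733) = 1/((2 - 12*742*sqrt(3)) + 956733) = 1/((2 - 8904*sqrt(3)) + 956733) = 1/(956735 - 8904*sqrt(3))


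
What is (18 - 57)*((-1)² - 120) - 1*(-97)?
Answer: 4738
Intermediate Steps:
(18 - 57)*((-1)² - 120) - 1*(-97) = -39*(1 - 120) + 97 = -39*(-119) + 97 = 4641 + 97 = 4738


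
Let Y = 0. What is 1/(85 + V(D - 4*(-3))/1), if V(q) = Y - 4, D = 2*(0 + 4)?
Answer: 1/81 ≈ 0.012346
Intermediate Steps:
D = 8 (D = 2*4 = 8)
V(q) = -4 (V(q) = 0 - 4 = -4)
1/(85 + V(D - 4*(-3))/1) = 1/(85 - 4/1) = 1/(85 + 1*(-4)) = 1/(85 - 4) = 1/81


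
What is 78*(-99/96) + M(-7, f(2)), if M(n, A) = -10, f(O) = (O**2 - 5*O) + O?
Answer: -1447/16 ≈ -90.438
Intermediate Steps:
f(O) = O**2 - 4*O
78*(-99/96) + M(-7, f(2)) = 78*(-99/96) - 10 = 78*(-99*1/96) - 10 = 78*(-33/32) - 10 = -1287/16 - 10 = -1447/16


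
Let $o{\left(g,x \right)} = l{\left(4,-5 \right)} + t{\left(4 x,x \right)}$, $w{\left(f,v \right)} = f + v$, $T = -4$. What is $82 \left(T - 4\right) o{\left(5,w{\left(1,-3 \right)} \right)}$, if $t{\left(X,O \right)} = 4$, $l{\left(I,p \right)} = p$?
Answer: $656$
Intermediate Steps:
$o{\left(g,x \right)} = -1$ ($o{\left(g,x \right)} = -5 + 4 = -1$)
$82 \left(T - 4\right) o{\left(5,w{\left(1,-3 \right)} \right)} = 82 \left(-4 - 4\right) \left(-1\right) = 82 \left(\left(-8\right) \left(-1\right)\right) = 82 \cdot 8 = 656$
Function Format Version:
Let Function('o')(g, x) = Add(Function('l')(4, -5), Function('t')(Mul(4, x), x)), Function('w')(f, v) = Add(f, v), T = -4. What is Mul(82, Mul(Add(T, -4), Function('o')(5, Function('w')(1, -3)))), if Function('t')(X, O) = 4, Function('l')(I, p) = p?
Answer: 656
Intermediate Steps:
Function('o')(g, x) = -1 (Function('o')(g, x) = Add(-5, 4) = -1)
Mul(82, Mul(Add(T, -4), Function('o')(5, Function('w')(1, -3)))) = Mul(82, Mul(Add(-4, -4), -1)) = Mul(82, Mul(-8, -1)) = Mul(82, 8) = 656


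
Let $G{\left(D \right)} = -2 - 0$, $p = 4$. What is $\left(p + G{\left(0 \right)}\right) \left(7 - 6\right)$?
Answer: $2$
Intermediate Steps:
$G{\left(D \right)} = -2$ ($G{\left(D \right)} = -2 + 0 = -2$)
$\left(p + G{\left(0 \right)}\right) \left(7 - 6\right) = \left(4 - 2\right) \left(7 - 6\right) = 2 \left(7 - 6\right) = 2 \cdot 1 = 2$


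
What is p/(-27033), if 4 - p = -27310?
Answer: -27314/27033 ≈ -1.0104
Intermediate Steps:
p = 27314 (p = 4 - 1*(-27310) = 4 + 27310 = 27314)
p/(-27033) = 27314/(-27033) = 27314*(-1/27033) = -27314/27033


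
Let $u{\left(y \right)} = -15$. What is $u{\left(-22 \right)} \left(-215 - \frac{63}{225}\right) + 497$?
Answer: $\frac{18631}{5} \approx 3726.2$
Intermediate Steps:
$u{\left(-22 \right)} \left(-215 - \frac{63}{225}\right) + 497 = - 15 \left(-215 - \frac{63}{225}\right) + 497 = - 15 \left(-215 - 63 \cdot \frac{1}{225}\right) + 497 = - 15 \left(-215 - \frac{7}{25}\right) + 497 = \left(-15\right) \left(- \frac{5382}{25}\right) + 497 = \frac{16146}{5} + 497 = \frac{18631}{5}$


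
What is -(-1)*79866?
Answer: 79866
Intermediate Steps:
-(-1)*79866 = -1*(-79866) = 79866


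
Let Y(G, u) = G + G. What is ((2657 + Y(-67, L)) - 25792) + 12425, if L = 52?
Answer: -10844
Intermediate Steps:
Y(G, u) = 2*G
((2657 + Y(-67, L)) - 25792) + 12425 = ((2657 + 2*(-67)) - 25792) + 12425 = ((2657 - 134) - 25792) + 12425 = (2523 - 25792) + 12425 = -23269 + 12425 = -10844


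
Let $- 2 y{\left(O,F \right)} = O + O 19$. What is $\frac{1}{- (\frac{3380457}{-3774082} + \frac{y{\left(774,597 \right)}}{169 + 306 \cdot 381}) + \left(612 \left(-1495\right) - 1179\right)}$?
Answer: $- \frac{88128588782}{80736189847046715} \approx -1.0916 \cdot 10^{-6}$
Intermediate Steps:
$y{\left(O,F \right)} = - 10 O$ ($y{\left(O,F \right)} = - \frac{O + O 19}{2} = - \frac{O + 19 O}{2} = - \frac{20 O}{2} = - 10 O$)
$\frac{1}{- (\frac{3380457}{-3774082} + \frac{y{\left(774,597 \right)}}{169 + 306 \cdot 381}) + \left(612 \left(-1495\right) - 1179\right)} = \frac{1}{- (\frac{3380457}{-3774082} + \frac{\left(-10\right) 774}{169 + 306 \cdot 381}) + \left(612 \left(-1495\right) - 1179\right)} = \frac{1}{- (3380457 \left(- \frac{1}{3774082}\right) - \frac{7740}{169 + 116586}) - 916119} = \frac{1}{- (- \frac{3380457}{3774082} - \frac{7740}{116755}) - 916119} = \frac{1}{- (- \frac{3380457}{3774082} - \frac{1548}{23351}) - 916119} = \frac{1}{\left(-1\right) \left(- \frac{84779330343}{88128588782}\right) - 916119} = \frac{1}{\frac{84779330343}{88128588782} - 916119} = \frac{1}{- \frac{80736189847046715}{88128588782}} = - \frac{88128588782}{80736189847046715}$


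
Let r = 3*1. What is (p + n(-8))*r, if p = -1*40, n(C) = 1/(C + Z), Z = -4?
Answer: -481/4 ≈ -120.25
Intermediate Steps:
n(C) = 1/(-4 + C) (n(C) = 1/(C - 4) = 1/(-4 + C))
p = -40
r = 3
(p + n(-8))*r = (-40 + 1/(-4 - 8))*3 = (-40 + 1/(-12))*3 = (-40 - 1/12)*3 = -481/12*3 = -481/4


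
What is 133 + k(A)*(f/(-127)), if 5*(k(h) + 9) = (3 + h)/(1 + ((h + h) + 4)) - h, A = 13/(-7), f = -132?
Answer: 1656427/13335 ≈ 124.22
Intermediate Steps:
A = -13/7 (A = 13*(-⅐) = -13/7 ≈ -1.8571)
k(h) = -9 - h/5 + (3 + h)/(5*(5 + 2*h)) (k(h) = -9 + ((3 + h)/(1 + ((h + h) + 4)) - h)/5 = -9 + ((3 + h)/(1 + (2*h + 4)) - h)/5 = -9 + ((3 + h)/(1 + (4 + 2*h)) - h)/5 = -9 + ((3 + h)/(5 + 2*h) - h)/5 = -9 + (-h + (3 + h)/(5 + 2*h))/5 = -9 + (-h/5 + (3 + h)/(5*(5 + 2*h))) = -9 - h/5 + (3 + h)/(5*(5 + 2*h)))
133 + k(A)*(f/(-127)) = 133 + (2*(-111 - (-13/7)² - 47*(-13/7))/(5*(5 + 2*(-13/7))))*(-132/(-127)) = 133 + (2*(-111 - 1*169/49 + 611/7)/(5*(5 - 26/7)))*(-132*(-1/127)) = 133 + (2*(-111 - 169/49 + 611/7)/(5*(9/7)))*(132/127) = 133 + ((⅖)*(7/9)*(-1331/49))*(132/127) = 133 - 2662/315*132/127 = 133 - 117128/13335 = 1656427/13335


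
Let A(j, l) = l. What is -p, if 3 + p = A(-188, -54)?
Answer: 57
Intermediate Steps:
p = -57 (p = -3 - 54 = -57)
-p = -1*(-57) = 57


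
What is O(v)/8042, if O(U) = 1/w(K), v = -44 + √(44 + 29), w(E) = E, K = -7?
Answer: -1/56294 ≈ -1.7764e-5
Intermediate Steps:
v = -44 + √73 ≈ -35.456
O(U) = -⅐ (O(U) = 1/(-7) = -⅐)
O(v)/8042 = -⅐/8042 = -⅐*1/8042 = -1/56294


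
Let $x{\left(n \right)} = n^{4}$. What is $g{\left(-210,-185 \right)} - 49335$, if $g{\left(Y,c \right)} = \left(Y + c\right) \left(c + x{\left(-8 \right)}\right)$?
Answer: $-1594180$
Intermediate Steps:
$g{\left(Y,c \right)} = \left(4096 + c\right) \left(Y + c\right)$ ($g{\left(Y,c \right)} = \left(Y + c\right) \left(c + \left(-8\right)^{4}\right) = \left(Y + c\right) \left(c + 4096\right) = \left(Y + c\right) \left(4096 + c\right) = \left(4096 + c\right) \left(Y + c\right)$)
$g{\left(-210,-185 \right)} - 49335 = \left(\left(-185\right)^{2} + 4096 \left(-210\right) + 4096 \left(-185\right) - -38850\right) - 49335 = \left(34225 - 860160 - 757760 + 38850\right) - 49335 = -1544845 - 49335 = -1594180$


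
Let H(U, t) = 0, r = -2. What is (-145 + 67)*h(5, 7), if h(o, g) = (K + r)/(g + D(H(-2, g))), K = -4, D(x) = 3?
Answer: 234/5 ≈ 46.800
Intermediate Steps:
h(o, g) = -6/(3 + g) (h(o, g) = (-4 - 2)/(g + 3) = -6/(3 + g))
(-145 + 67)*h(5, 7) = (-145 + 67)*(-6/(3 + 7)) = -(-468)/10 = -78*(-⅗) = 234/5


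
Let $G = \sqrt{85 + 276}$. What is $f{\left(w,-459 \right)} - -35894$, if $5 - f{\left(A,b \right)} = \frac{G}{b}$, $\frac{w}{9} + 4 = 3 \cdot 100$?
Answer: $\frac{16477660}{459} \approx 35899.0$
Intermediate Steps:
$w = 2664$ ($w = -36 + 9 \cdot 3 \cdot 100 = -36 + 9 \cdot 300 = -36 + 2700 = 2664$)
$G = 19$ ($G = \sqrt{361} = 19$)
$f{\left(A,b \right)} = 5 - \frac{19}{b}$
$f{\left(w,-459 \right)} - -35894 = \left(5 - \frac{19}{-459}\right) - -35894 = \left(5 - - \frac{19}{459}\right) + 35894 = \left(5 + \frac{19}{459}\right) + 35894 = \frac{2314}{459} + 35894 = \frac{16477660}{459}$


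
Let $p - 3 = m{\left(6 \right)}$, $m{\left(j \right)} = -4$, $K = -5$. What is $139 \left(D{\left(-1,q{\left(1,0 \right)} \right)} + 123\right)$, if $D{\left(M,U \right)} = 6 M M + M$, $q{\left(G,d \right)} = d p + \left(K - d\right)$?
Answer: $17792$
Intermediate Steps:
$p = -1$ ($p = 3 - 4 = -1$)
$q{\left(G,d \right)} = -5 - 2 d$ ($q{\left(G,d \right)} = d \left(-1\right) - \left(5 + d\right) = - d - \left(5 + d\right) = -5 - 2 d$)
$D{\left(M,U \right)} = M + 6 M^{2}$ ($D{\left(M,U \right)} = 6 M^{2} + M = M + 6 M^{2}$)
$139 \left(D{\left(-1,q{\left(1,0 \right)} \right)} + 123\right) = 139 \left(- (1 + 6 \left(-1\right)) + 123\right) = 139 \left(- (1 - 6) + 123\right) = 139 \left(\left(-1\right) \left(-5\right) + 123\right) = 139 \left(5 + 123\right) = 139 \cdot 128 = 17792$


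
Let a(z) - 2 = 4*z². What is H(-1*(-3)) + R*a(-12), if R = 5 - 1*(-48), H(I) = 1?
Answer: 30635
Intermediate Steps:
a(z) = 2 + 4*z²
R = 53 (R = 5 + 48 = 53)
H(-1*(-3)) + R*a(-12) = 1 + 53*(2 + 4*(-12)²) = 1 + 53*(2 + 4*144) = 1 + 53*(2 + 576) = 1 + 53*578 = 1 + 30634 = 30635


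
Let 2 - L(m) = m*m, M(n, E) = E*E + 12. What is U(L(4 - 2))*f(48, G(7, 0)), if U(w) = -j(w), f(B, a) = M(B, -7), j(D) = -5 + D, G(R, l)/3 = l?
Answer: 427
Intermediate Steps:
G(R, l) = 3*l
M(n, E) = 12 + E**2 (M(n, E) = E**2 + 12 = 12 + E**2)
f(B, a) = 61 (f(B, a) = 12 + (-7)**2 = 12 + 49 = 61)
L(m) = 2 - m**2 (L(m) = 2 - m*m = 2 - m**2)
U(w) = 5 - w (U(w) = -(-5 + w) = 5 - w)
U(L(4 - 2))*f(48, G(7, 0)) = (5 - (2 - (4 - 2)**2))*61 = (5 - (2 - 1*2**2))*61 = (5 - (2 - 1*4))*61 = (5 - (2 - 4))*61 = (5 - 1*(-2))*61 = (5 + 2)*61 = 7*61 = 427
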